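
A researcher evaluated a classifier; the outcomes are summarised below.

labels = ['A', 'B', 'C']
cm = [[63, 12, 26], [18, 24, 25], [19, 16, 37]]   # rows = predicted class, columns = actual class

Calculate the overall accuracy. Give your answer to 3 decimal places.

Accuracy = trace / total = (63+24+37=124) / 240 = 124/240 = 0.517

0.517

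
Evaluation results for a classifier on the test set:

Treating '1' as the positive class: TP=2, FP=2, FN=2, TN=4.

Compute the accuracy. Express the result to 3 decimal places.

0.600

Accuracy = (TP+TN)/N = (2+4)/10 = 0.600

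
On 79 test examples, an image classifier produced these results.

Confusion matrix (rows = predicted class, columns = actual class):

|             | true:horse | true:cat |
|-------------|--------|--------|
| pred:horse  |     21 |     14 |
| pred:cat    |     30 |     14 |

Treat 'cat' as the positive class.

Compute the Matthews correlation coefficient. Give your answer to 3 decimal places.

-0.085

MCC = (TP·TN − FP·FN) / √((TP+FP)(TP+FN)(TN+FP)(TN+FN))
Numerator = 14·21 − 30·14 = -126
Denominator = √(44·28·51·35) = √2199120 = 1482.9430
MCC = -126 / 1482.9430 = -0.085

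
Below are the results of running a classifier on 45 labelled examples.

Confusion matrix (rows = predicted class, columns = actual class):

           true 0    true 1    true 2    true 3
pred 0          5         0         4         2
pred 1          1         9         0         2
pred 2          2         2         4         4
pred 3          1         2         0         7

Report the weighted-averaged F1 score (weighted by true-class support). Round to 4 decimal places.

Per-class F1 score (2·TP/(2·TP+FP+FN)):
  0: TP=5, FP=0+4+2=6, FN=1+2+1=4 → 10/20 = 0.50000
  1: TP=9, FP=1+0+2=3, FN=0+2+2=4 → 18/25 = 0.72000
  2: TP=4, FP=2+2+4=8, FN=4+0+0=4 → 8/20 = 0.40000
  3: TP=7, FP=1+2+0=3, FN=2+2+4=8 → 14/25 = 0.56000
Weighted-F1 score = Σ (supportᵢ/N)·F1 scoreᵢ with N=45: (9/45)·0.50000 + (13/45)·0.72000 + (8/45)·0.40000 + (15/45)·0.56000 = 0.5658

0.5658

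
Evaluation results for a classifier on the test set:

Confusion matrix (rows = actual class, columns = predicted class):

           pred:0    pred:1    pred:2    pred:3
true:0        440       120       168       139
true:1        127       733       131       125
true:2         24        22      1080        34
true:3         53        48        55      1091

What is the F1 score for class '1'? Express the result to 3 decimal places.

F1 score = 2·TP/(2·TP+FP+FN).
1: TP=733, FP=120+22+48=190, FN=127+131+125=383 → 1466/2039 = 0.7190

0.719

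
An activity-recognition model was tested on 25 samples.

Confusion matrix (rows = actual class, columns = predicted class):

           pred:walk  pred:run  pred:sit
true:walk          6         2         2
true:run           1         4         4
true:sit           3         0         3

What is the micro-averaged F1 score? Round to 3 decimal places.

Micro-averaging pools counts across classes: ΣTP=13, ΣFP=12, ΣFN=12.
Micro-F1 score = 2·TP/(2·TP+FP+FN) on pooled counts = 0.520 (equals overall accuracy in single-label multiclass).

0.520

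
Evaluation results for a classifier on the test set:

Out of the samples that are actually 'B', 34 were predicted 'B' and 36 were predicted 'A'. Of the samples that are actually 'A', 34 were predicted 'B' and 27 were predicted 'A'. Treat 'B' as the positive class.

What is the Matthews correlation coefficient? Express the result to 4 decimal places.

MCC = (TP·TN − FP·FN) / √((TP+FP)(TP+FN)(TN+FP)(TN+FN))
Numerator = 34·27 − 34·36 = -306
Denominator = √(68·70·61·63) = √18292680 = 4276.9943
MCC = -306 / 4276.9943 = -0.0715

-0.0715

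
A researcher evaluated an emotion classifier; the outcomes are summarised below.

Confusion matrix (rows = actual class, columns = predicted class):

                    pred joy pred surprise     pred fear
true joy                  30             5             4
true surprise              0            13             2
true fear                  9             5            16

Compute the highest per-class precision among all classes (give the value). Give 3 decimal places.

Per-class precision (TP/(TP+FP)):
  joy: TP=30, FP=0+9=9 → 30/39 = 0.7692
  surprise: TP=13, FP=5+5=10 → 13/23 = 0.5652
  fear: TP=16, FP=4+2=6 → 16/22 = 0.7273
Highest is class 'joy' with precision = 0.769.

0.769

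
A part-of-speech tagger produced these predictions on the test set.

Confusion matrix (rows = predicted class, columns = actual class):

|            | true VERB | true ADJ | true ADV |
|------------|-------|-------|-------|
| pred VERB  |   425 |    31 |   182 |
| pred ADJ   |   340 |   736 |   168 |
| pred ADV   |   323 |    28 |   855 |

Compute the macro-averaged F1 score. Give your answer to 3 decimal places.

Per-class F1 score (2·TP/(2·TP+FP+FN)):
  VERB: TP=425, FP=31+182=213, FN=340+323=663 → 850/1726 = 0.4925
  ADJ: TP=736, FP=340+168=508, FN=31+28=59 → 1472/2039 = 0.7219
  ADV: TP=855, FP=323+28=351, FN=182+168=350 → 1710/2411 = 0.7092
Macro-F1 score = mean = (0.4925 + 0.7219 + 0.7092) / 3 = 0.641

0.641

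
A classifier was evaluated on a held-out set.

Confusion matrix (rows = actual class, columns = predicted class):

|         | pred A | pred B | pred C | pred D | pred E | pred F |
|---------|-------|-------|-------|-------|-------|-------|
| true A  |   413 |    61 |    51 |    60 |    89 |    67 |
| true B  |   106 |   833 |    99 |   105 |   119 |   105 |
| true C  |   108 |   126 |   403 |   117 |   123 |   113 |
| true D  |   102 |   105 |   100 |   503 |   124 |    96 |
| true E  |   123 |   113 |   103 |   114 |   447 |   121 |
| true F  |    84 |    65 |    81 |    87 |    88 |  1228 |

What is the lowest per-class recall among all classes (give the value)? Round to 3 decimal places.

Per-class recall (TP/(TP+FN)):
  A: TP=413, FN=61+51+60+89+67=328 → 413/741 = 0.5574
  B: TP=833, FN=106+99+105+119+105=534 → 833/1367 = 0.6094
  C: TP=403, FN=108+126+117+123+113=587 → 403/990 = 0.4071
  D: TP=503, FN=102+105+100+124+96=527 → 503/1030 = 0.4883
  E: TP=447, FN=123+113+103+114+121=574 → 447/1021 = 0.4378
  F: TP=1228, FN=84+65+81+87+88=405 → 1228/1633 = 0.7520
Lowest is class 'C' with recall = 0.407.

0.407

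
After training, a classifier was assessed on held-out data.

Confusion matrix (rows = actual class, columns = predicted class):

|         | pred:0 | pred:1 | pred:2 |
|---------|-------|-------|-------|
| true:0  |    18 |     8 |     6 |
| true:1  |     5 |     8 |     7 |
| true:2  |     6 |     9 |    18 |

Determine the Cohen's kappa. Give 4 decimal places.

0.2700

Observed agreement pₒ = trace/N = 44/85 = 0.51765
Expected agreement pₑ = Σ (rowᵢ·colᵢ)/N² = (32·29 + 20·25 + 33·31)/85² = 0.33924
κ = (pₒ − pₑ)/(1 − pₑ) = (0.51765 − 0.33924)/(1 − 0.33924) = 0.2700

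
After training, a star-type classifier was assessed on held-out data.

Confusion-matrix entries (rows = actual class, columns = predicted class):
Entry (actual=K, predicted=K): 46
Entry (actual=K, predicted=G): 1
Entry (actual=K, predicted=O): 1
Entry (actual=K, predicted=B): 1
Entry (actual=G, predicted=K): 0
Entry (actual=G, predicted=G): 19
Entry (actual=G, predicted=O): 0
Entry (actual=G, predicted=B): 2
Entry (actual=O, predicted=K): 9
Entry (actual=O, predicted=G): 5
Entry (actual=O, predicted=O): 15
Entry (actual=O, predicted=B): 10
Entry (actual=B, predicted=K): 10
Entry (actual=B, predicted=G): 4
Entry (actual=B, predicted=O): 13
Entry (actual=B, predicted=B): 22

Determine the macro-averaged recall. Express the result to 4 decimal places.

0.6693

Per-class recall (TP/(TP+FN)):
  K: TP=46, FN=1+1+1=3 → 46/49 = 0.93878
  G: TP=19, FN=0+0+2=2 → 19/21 = 0.90476
  O: TP=15, FN=9+5+10=24 → 15/39 = 0.38462
  B: TP=22, FN=10+4+13=27 → 22/49 = 0.44898
Macro-recall = mean = (0.93878 + 0.90476 + 0.38462 + 0.44898) / 4 = 0.6693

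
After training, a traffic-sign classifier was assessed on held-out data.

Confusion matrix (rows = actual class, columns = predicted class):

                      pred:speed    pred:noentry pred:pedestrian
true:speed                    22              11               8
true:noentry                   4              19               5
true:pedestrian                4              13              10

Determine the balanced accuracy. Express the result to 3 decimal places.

Balanced accuracy = mean of per-class recall.
  speed: recall = 22/41 = 0.5366
  noentry: recall = 19/28 = 0.6786
  pedestrian: recall = 10/27 = 0.3704
Mean = (0.5366 + 0.6786 + 0.3704) / 3 = 0.529

0.529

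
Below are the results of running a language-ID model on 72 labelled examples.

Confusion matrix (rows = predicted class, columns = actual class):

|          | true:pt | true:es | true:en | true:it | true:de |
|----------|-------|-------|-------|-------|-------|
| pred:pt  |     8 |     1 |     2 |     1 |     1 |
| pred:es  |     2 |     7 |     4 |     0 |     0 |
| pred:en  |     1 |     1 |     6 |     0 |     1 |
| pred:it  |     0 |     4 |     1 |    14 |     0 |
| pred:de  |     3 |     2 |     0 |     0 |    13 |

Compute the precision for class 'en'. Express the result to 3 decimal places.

0.667

One-vs-rest for 'en': TP = diagonal; FP = other classes predicted 'en'; FN = 'en' predicted as other.
precision = TP/(TP+FP).
en: TP=6, FP=1+1+0+1=3 → 6/9 = 0.6667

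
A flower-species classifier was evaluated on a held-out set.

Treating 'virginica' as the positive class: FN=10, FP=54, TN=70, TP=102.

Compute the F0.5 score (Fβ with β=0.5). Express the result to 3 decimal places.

0.693

Fβ = (1+β²)·TP / ((1+β²)·TP + β²·FN + FP), with β²=1/4
= 1.25·102 / (1.25·102 + 0.25·10 + 54) = 0.693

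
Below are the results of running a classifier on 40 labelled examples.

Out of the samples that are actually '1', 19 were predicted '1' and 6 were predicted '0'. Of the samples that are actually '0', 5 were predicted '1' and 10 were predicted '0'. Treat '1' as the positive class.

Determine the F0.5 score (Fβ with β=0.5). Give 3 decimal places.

0.785

Fβ = (1+β²)·TP / ((1+β²)·TP + β²·FN + FP), with β²=1/4
= 1.25·19 / (1.25·19 + 0.25·6 + 5) = 0.785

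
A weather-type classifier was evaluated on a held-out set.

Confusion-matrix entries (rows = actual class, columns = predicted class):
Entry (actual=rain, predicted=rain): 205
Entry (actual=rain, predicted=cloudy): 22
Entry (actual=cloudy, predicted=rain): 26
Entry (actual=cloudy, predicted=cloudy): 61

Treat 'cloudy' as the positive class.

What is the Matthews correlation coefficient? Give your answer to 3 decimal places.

0.613

MCC = (TP·TN − FP·FN) / √((TP+FP)(TP+FN)(TN+FP)(TN+FN))
Numerator = 61·205 − 22·26 = 11933
Denominator = √(83·87·227·231) = √378647577 = 19458.8689
MCC = 11933 / 19458.8689 = 0.613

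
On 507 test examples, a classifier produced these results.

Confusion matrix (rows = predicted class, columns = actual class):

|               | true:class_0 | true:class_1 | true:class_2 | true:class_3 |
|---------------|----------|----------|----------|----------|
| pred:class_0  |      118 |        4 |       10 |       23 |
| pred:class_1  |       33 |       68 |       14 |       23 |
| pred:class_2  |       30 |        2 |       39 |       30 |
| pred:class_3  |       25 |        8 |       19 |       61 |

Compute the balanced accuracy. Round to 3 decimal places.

Balanced accuracy = mean of per-class recall.
  class_0: recall = 118/206 = 0.5728
  class_1: recall = 68/82 = 0.8293
  class_2: recall = 39/82 = 0.4756
  class_3: recall = 61/137 = 0.4453
Mean = (0.5728 + 0.8293 + 0.4756 + 0.4453) / 4 = 0.581

0.581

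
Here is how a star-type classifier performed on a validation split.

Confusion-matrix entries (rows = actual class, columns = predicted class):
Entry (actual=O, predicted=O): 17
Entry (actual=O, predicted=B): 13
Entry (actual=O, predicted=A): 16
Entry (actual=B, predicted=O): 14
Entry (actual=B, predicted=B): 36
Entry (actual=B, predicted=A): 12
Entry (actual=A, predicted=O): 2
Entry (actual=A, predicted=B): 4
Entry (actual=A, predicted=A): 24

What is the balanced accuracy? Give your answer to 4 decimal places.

Balanced accuracy = mean of per-class recall.
  O: recall = 17/46 = 0.36957
  B: recall = 36/62 = 0.58065
  A: recall = 24/30 = 0.80000
Mean = (0.36957 + 0.58065 + 0.80000) / 3 = 0.5834

0.5834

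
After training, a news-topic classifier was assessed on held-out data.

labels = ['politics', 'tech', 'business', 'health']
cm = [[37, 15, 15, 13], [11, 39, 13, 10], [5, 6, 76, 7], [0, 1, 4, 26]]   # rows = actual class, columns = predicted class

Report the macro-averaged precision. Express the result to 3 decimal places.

0.626

Per-class precision (TP/(TP+FP)):
  politics: TP=37, FP=11+5+0=16 → 37/53 = 0.6981
  tech: TP=39, FP=15+6+1=22 → 39/61 = 0.6393
  business: TP=76, FP=15+13+4=32 → 76/108 = 0.7037
  health: TP=26, FP=13+10+7=30 → 26/56 = 0.4643
Macro-precision = mean = (0.6981 + 0.6393 + 0.7037 + 0.4643) / 4 = 0.626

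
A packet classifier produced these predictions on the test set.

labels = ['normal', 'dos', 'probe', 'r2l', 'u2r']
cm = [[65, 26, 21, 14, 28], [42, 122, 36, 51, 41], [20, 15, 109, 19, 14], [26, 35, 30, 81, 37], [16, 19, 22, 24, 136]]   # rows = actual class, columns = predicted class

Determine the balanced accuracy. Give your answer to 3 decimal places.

0.494

Balanced accuracy = mean of per-class recall.
  normal: recall = 65/154 = 0.4221
  dos: recall = 122/292 = 0.4178
  probe: recall = 109/177 = 0.6158
  r2l: recall = 81/209 = 0.3876
  u2r: recall = 136/217 = 0.6267
Mean = (0.4221 + 0.4178 + 0.6158 + 0.3876 + 0.6267) / 5 = 0.494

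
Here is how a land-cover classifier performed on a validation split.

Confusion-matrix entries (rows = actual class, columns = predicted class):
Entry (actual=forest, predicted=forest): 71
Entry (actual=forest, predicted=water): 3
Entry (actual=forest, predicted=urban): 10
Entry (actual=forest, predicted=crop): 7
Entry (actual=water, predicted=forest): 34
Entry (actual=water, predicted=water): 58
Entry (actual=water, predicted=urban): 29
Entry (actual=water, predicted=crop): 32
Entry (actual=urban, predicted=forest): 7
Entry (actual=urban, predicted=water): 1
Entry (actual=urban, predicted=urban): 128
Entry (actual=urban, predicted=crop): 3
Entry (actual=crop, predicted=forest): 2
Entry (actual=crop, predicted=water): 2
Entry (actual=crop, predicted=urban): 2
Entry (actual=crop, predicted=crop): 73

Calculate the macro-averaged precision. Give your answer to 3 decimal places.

0.730

Per-class precision (TP/(TP+FP)):
  forest: TP=71, FP=34+7+2=43 → 71/114 = 0.6228
  water: TP=58, FP=3+1+2=6 → 58/64 = 0.9063
  urban: TP=128, FP=10+29+2=41 → 128/169 = 0.7574
  crop: TP=73, FP=7+32+3=42 → 73/115 = 0.6348
Macro-precision = mean = (0.6228 + 0.9063 + 0.7574 + 0.6348) / 4 = 0.730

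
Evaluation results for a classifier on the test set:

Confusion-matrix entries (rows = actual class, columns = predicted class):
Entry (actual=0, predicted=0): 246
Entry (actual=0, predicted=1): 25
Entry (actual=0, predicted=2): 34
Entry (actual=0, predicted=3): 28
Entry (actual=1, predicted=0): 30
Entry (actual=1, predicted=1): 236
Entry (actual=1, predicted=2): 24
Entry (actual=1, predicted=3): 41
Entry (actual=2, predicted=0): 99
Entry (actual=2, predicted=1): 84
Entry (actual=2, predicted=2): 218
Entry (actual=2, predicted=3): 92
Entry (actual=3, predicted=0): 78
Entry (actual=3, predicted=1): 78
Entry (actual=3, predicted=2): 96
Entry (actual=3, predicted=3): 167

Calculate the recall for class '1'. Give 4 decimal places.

Take TP from the diagonal, FP from the rest of the '1' prediction marginal, FN from the rest of the '1' actual marginal.
recall = TP/(TP+FN).
1: TP=236, FN=30+24+41=95 → 236/331 = 0.71299

0.7130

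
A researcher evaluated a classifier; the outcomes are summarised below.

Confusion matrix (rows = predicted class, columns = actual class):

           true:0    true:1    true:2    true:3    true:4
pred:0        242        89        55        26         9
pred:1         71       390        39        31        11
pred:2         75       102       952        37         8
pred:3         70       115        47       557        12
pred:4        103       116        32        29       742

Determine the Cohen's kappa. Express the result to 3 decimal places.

0.654

Observed agreement pₒ = trace/N = 2883/3960 = 0.7280
Expected agreement pₑ = Σ (rowᵢ·colᵢ)/N² = (561·421 + 812·542 + 1125·1174 + 680·801 + 782·1022)/3960² = 0.2130
κ = (pₒ − pₑ)/(1 − pₑ) = (0.7280 − 0.2130)/(1 − 0.2130) = 0.654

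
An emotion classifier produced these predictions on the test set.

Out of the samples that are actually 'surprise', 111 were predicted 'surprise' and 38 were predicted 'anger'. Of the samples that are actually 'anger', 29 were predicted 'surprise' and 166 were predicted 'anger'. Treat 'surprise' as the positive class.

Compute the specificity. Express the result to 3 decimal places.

0.851

Specificity = TN/(TN+FP) = 166/(166+29) = 0.851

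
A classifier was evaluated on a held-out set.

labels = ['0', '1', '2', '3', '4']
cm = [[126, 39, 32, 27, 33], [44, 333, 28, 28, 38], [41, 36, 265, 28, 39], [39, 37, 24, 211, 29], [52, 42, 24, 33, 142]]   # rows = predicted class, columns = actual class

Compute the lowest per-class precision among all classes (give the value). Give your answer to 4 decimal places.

0.4846

Per-class precision (TP/(TP+FP)):
  0: TP=126, FP=39+32+27+33=131 → 126/257 = 0.49027
  1: TP=333, FP=44+28+28+38=138 → 333/471 = 0.70701
  2: TP=265, FP=41+36+28+39=144 → 265/409 = 0.64792
  3: TP=211, FP=39+37+24+29=129 → 211/340 = 0.62059
  4: TP=142, FP=52+42+24+33=151 → 142/293 = 0.48464
Lowest is class '4' with precision = 0.4846.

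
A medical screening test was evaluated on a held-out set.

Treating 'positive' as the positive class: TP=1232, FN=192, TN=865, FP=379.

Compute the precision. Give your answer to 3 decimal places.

Precision = TP/(TP+FP) = 1232/(1232+379) = 1232/1611 = 0.765

0.765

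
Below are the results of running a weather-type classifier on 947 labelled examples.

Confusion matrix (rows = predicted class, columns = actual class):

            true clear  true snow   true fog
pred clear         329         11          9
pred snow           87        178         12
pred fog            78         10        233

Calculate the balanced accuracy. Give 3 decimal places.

Balanced accuracy = mean of per-class recall.
  clear: recall = 329/494 = 0.6660
  snow: recall = 178/199 = 0.8945
  fog: recall = 233/254 = 0.9173
Mean = (0.6660 + 0.8945 + 0.9173) / 3 = 0.826

0.826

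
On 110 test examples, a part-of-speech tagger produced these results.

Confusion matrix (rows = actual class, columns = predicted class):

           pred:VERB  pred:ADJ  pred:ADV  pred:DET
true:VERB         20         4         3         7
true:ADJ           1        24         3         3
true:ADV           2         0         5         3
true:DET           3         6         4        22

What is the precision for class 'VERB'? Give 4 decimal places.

Take TP from the diagonal, FP from the rest of the 'VERB' prediction marginal, FN from the rest of the 'VERB' actual marginal.
precision = TP/(TP+FP).
VERB: TP=20, FP=1+2+3=6 → 20/26 = 0.76923

0.7692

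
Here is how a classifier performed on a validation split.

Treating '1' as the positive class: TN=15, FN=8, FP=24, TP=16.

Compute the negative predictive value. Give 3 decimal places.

NPV = TN/(TN+FN) = 15/(15+8) = 0.652

0.652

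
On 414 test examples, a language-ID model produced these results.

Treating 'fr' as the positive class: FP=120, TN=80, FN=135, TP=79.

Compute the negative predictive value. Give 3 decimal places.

NPV = TN/(TN+FN) = 80/(80+135) = 0.372

0.372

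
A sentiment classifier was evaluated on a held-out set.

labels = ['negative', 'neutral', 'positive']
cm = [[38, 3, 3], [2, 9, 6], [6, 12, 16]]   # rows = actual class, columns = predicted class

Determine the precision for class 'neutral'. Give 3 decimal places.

Take TP from the diagonal, FP from the rest of the 'neutral' prediction marginal, FN from the rest of the 'neutral' actual marginal.
precision = TP/(TP+FP).
neutral: TP=9, FP=3+12=15 → 9/24 = 0.3750

0.375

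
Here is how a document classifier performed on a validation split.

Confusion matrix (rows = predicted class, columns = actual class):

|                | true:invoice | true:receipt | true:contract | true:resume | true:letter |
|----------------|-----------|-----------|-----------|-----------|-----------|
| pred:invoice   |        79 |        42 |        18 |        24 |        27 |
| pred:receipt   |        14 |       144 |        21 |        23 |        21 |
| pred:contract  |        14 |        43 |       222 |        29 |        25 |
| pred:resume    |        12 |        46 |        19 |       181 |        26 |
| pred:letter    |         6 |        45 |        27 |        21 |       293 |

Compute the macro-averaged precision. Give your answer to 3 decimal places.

0.623

Per-class precision (TP/(TP+FP)):
  invoice: TP=79, FP=42+18+24+27=111 → 79/190 = 0.4158
  receipt: TP=144, FP=14+21+23+21=79 → 144/223 = 0.6457
  contract: TP=222, FP=14+43+29+25=111 → 222/333 = 0.6667
  resume: TP=181, FP=12+46+19+26=103 → 181/284 = 0.6373
  letter: TP=293, FP=6+45+27+21=99 → 293/392 = 0.7474
Macro-precision = mean = (0.4158 + 0.6457 + 0.6667 + 0.6373 + 0.7474) / 5 = 0.623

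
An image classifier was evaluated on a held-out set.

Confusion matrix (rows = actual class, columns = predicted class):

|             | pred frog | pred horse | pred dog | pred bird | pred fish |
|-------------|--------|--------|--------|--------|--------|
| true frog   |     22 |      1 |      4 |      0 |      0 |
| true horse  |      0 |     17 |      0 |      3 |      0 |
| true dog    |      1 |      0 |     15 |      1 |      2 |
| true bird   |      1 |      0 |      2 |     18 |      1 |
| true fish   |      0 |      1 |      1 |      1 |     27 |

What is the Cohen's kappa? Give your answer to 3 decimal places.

0.798

Observed agreement pₒ = trace/N = 99/118 = 0.8390
Expected agreement pₑ = Σ (rowᵢ·colᵢ)/N² = (27·24 + 20·19 + 19·22 + 22·23 + 30·30)/118² = 0.2048
κ = (pₒ − pₑ)/(1 − pₑ) = (0.8390 − 0.2048)/(1 − 0.2048) = 0.798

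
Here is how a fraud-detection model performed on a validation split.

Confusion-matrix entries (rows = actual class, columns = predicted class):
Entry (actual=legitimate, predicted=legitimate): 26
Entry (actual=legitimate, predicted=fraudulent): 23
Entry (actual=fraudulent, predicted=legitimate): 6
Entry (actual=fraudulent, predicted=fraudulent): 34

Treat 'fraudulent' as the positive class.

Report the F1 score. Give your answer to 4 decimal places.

0.7010

Precision = TP/(TP+FP) = 34/57 = 0.5965
Recall = TP/(TP+FN) = 34/40 = 0.8500
F1 = 2·TP/(2·TP+FP+FN) = 68/97 = 0.7010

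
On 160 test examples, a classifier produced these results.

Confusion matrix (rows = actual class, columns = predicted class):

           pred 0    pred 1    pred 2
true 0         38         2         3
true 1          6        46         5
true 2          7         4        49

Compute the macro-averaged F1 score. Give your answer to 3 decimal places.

0.830

Per-class F1 score (2·TP/(2·TP+FP+FN)):
  0: TP=38, FP=6+7=13, FN=2+3=5 → 76/94 = 0.8085
  1: TP=46, FP=2+4=6, FN=6+5=11 → 92/109 = 0.8440
  2: TP=49, FP=3+5=8, FN=7+4=11 → 98/117 = 0.8376
Macro-F1 score = mean = (0.8085 + 0.8440 + 0.8376) / 3 = 0.830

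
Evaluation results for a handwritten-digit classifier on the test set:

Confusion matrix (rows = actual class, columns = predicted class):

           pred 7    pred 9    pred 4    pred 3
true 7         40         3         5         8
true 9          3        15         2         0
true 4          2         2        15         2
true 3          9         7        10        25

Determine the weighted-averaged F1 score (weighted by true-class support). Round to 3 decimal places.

0.642

Per-class F1 score (2·TP/(2·TP+FP+FN)):
  7: TP=40, FP=3+2+9=14, FN=3+5+8=16 → 80/110 = 0.7273
  9: TP=15, FP=3+2+7=12, FN=3+2+0=5 → 30/47 = 0.6383
  4: TP=15, FP=5+2+10=17, FN=2+2+2=6 → 30/53 = 0.5660
  3: TP=25, FP=8+0+2=10, FN=9+7+10=26 → 50/86 = 0.5814
Weighted-F1 score = Σ (supportᵢ/N)·F1 scoreᵢ with N=148: (56/148)·0.7273 + (20/148)·0.6383 + (21/148)·0.5660 + (51/148)·0.5814 = 0.642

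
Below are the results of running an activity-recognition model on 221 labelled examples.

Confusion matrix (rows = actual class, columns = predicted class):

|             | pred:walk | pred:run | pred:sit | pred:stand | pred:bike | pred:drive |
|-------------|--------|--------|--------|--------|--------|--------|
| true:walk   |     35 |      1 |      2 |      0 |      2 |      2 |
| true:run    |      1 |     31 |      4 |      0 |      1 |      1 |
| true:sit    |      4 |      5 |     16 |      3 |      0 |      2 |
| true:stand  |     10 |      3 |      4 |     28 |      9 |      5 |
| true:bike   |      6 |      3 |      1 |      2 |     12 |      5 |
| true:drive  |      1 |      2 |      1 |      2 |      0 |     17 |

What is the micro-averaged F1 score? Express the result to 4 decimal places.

Micro-averaging pools counts across classes: ΣTP=139, ΣFP=82, ΣFN=82.
Micro-F1 score = 2·TP/(2·TP+FP+FN) on pooled counts = 0.6290 (equals overall accuracy in single-label multiclass).

0.6290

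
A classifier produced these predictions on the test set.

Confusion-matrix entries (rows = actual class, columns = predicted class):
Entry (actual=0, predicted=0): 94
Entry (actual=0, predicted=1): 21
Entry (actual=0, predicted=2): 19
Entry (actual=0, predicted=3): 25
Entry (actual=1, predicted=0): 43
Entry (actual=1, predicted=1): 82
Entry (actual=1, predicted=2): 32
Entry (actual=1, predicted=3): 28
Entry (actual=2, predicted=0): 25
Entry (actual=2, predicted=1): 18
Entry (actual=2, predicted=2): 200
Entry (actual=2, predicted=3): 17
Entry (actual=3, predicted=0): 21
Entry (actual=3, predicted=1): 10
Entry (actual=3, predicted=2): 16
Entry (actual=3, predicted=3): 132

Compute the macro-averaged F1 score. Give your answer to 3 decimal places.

0.630

Per-class F1 score (2·TP/(2·TP+FP+FN)):
  0: TP=94, FP=43+25+21=89, FN=21+19+25=65 → 188/342 = 0.5497
  1: TP=82, FP=21+18+10=49, FN=43+32+28=103 → 164/316 = 0.5190
  2: TP=200, FP=19+32+16=67, FN=25+18+17=60 → 400/527 = 0.7590
  3: TP=132, FP=25+28+17=70, FN=21+10+16=47 → 264/381 = 0.6929
Macro-F1 score = mean = (0.5497 + 0.5190 + 0.7590 + 0.6929) / 4 = 0.630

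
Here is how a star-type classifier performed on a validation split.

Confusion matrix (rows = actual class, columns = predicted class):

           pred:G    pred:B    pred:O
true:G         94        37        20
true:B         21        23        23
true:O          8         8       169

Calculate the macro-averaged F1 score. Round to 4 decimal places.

0.6261

Per-class F1 score (2·TP/(2·TP+FP+FN)):
  G: TP=94, FP=21+8=29, FN=37+20=57 → 188/274 = 0.68613
  B: TP=23, FP=37+8=45, FN=21+23=44 → 46/135 = 0.34074
  O: TP=169, FP=20+23=43, FN=8+8=16 → 338/397 = 0.85139
Macro-F1 score = mean = (0.68613 + 0.34074 + 0.85139) / 3 = 0.6261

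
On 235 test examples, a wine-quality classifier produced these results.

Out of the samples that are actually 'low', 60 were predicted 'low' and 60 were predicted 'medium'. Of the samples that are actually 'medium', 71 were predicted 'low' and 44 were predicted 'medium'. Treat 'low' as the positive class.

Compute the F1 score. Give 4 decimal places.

Precision = TP/(TP+FP) = 60/131 = 0.4580
Recall = TP/(TP+FN) = 60/120 = 0.5000
F1 = 2·TP/(2·TP+FP+FN) = 120/251 = 0.4781

0.4781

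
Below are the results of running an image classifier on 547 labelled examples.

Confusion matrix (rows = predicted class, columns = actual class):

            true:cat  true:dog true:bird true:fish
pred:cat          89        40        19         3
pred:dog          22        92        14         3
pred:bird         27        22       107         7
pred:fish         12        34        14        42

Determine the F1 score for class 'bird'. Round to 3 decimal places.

0.675

Take TP from the diagonal, FP from the rest of the 'bird' prediction marginal, FN from the rest of the 'bird' actual marginal.
F1 score = 2·TP/(2·TP+FP+FN).
bird: TP=107, FP=27+22+7=56, FN=19+14+14=47 → 214/317 = 0.6751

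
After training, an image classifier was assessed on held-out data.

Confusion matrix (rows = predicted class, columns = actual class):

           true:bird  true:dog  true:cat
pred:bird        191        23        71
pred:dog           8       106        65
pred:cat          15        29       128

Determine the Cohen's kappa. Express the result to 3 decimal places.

Observed agreement pₒ = trace/N = 425/636 = 0.6682
Expected agreement pₑ = Σ (rowᵢ·colᵢ)/N² = (214·285 + 158·179 + 264·172)/636² = 0.3330
κ = (pₒ − pₑ)/(1 − pₑ) = (0.6682 − 0.3330)/(1 − 0.3330) = 0.503

0.503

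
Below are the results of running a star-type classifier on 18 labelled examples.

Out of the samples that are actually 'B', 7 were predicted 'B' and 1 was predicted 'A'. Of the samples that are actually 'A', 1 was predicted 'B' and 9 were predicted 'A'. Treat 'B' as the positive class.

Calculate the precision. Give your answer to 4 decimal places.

Precision = TP/(TP+FP) = 7/(7+1) = 7/8 = 0.8750

0.8750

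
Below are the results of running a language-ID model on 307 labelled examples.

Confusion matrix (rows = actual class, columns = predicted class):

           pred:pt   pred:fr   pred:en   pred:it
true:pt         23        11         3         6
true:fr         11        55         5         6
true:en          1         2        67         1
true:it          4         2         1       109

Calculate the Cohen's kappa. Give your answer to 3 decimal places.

Observed agreement pₒ = trace/N = 254/307 = 0.8274
Expected agreement pₑ = Σ (rowᵢ·colᵢ)/N² = (43·39 + 77·70 + 71·76 + 116·122)/307² = 0.2824
κ = (pₒ − pₑ)/(1 − pₑ) = (0.8274 − 0.2824)/(1 − 0.2824) = 0.759

0.759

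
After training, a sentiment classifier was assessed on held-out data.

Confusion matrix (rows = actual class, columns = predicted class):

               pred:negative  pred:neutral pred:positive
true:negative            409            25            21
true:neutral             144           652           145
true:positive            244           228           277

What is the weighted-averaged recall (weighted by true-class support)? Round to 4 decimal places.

Per-class recall (TP/(TP+FN)):
  negative: TP=409, FN=25+21=46 → 409/455 = 0.89890
  neutral: TP=652, FN=144+145=289 → 652/941 = 0.69288
  positive: TP=277, FN=244+228=472 → 277/749 = 0.36983
Weighted-recall = Σ (supportᵢ/N)·recallᵢ with N=2145: (455/2145)·0.89890 + (941/2145)·0.69288 + (749/2145)·0.36983 = 0.6238

0.6238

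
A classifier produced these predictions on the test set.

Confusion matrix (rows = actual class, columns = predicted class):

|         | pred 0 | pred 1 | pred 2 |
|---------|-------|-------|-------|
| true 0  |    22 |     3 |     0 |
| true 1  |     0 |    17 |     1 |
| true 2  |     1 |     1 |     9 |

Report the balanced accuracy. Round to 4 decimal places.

Balanced accuracy = mean of per-class recall.
  0: recall = 22/25 = 0.88000
  1: recall = 17/18 = 0.94444
  2: recall = 9/11 = 0.81818
Mean = (0.88000 + 0.94444 + 0.81818) / 3 = 0.8809

0.8809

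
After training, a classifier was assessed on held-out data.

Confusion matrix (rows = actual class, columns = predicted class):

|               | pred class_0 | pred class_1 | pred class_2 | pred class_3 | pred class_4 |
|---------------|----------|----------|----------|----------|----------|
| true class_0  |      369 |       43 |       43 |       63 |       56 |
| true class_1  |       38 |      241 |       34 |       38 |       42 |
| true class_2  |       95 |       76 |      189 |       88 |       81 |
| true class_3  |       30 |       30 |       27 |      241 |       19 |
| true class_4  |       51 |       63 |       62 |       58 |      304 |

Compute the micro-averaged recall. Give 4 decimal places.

Micro-averaging pools counts across classes: ΣTP=1344, ΣFP=1037, ΣFN=1037.
Micro-recall = TP/(TP+FN) on pooled counts = 0.5645 (equals overall accuracy in single-label multiclass).

0.5645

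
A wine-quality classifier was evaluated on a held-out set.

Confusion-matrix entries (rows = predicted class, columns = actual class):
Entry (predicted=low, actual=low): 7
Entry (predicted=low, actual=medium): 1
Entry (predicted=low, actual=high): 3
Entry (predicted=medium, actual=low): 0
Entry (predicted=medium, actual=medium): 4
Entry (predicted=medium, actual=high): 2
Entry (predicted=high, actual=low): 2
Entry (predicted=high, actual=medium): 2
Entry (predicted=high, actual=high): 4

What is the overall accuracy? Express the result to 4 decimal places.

0.6000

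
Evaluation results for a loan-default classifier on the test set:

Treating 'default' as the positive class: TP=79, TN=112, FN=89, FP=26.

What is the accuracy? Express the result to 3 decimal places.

Accuracy = (TP+TN)/N = (79+112)/306 = 0.624

0.624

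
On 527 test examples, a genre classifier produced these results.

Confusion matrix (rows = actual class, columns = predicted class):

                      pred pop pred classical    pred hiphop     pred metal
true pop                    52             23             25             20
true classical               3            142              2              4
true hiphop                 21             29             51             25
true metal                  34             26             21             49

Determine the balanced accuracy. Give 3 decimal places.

Balanced accuracy = mean of per-class recall.
  pop: recall = 52/120 = 0.4333
  classical: recall = 142/151 = 0.9404
  hiphop: recall = 51/126 = 0.4048
  metal: recall = 49/130 = 0.3769
Mean = (0.4333 + 0.9404 + 0.4048 + 0.3769) / 4 = 0.539

0.539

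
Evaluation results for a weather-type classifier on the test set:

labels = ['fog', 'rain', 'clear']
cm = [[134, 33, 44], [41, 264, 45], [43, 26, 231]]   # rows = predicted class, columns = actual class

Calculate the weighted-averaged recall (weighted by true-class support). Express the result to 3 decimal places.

Per-class recall (TP/(TP+FN)):
  fog: TP=134, FN=41+43=84 → 134/218 = 0.6147
  rain: TP=264, FN=33+26=59 → 264/323 = 0.8173
  clear: TP=231, FN=44+45=89 → 231/320 = 0.7219
Weighted-recall = Σ (supportᵢ/N)·recallᵢ with N=861: (218/861)·0.6147 + (323/861)·0.8173 + (320/861)·0.7219 = 0.731

0.731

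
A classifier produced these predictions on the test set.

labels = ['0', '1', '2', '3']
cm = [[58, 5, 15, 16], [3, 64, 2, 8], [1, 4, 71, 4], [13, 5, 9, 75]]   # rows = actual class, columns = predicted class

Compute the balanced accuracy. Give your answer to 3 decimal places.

Balanced accuracy = mean of per-class recall.
  0: recall = 58/94 = 0.6170
  1: recall = 64/77 = 0.8312
  2: recall = 71/80 = 0.8875
  3: recall = 75/102 = 0.7353
Mean = (0.6170 + 0.8312 + 0.8875 + 0.7353) / 4 = 0.768

0.768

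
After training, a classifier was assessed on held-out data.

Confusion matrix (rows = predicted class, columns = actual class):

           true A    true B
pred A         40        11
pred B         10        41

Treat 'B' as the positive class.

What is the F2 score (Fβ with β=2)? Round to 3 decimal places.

0.792

Fβ = (1+β²)·TP / ((1+β²)·TP + β²·FN + FP), with β²=4
= 5·41 / (5·41 + 4·11 + 10) = 0.792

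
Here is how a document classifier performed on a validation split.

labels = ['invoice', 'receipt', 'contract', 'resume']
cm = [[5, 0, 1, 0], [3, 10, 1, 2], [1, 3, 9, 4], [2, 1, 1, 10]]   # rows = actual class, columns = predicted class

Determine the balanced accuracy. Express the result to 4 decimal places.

Balanced accuracy = mean of per-class recall.
  invoice: recall = 5/6 = 0.83333
  receipt: recall = 10/16 = 0.62500
  contract: recall = 9/17 = 0.52941
  resume: recall = 10/14 = 0.71429
Mean = (0.83333 + 0.62500 + 0.52941 + 0.71429) / 4 = 0.6755

0.6755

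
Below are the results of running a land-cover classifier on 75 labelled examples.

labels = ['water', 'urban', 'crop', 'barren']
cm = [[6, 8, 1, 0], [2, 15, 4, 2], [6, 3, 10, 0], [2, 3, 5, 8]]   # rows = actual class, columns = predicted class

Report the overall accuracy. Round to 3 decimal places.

Accuracy = trace / total = (6+15+10+8=39) / 75 = 39/75 = 0.520

0.520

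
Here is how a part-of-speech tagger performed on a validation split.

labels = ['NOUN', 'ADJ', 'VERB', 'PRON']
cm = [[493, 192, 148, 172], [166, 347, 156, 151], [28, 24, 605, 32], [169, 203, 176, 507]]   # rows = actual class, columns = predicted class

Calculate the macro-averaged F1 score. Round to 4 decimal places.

Per-class F1 score (2·TP/(2·TP+FP+FN)):
  NOUN: TP=493, FP=166+28+169=363, FN=192+148+172=512 → 986/1861 = 0.52982
  ADJ: TP=347, FP=192+24+203=419, FN=166+156+151=473 → 694/1586 = 0.43758
  VERB: TP=605, FP=148+156+176=480, FN=28+24+32=84 → 1210/1774 = 0.68207
  PRON: TP=507, FP=172+151+32=355, FN=169+203+176=548 → 1014/1917 = 0.52895
Macro-F1 score = mean = (0.52982 + 0.43758 + 0.68207 + 0.52895) / 4 = 0.5446

0.5446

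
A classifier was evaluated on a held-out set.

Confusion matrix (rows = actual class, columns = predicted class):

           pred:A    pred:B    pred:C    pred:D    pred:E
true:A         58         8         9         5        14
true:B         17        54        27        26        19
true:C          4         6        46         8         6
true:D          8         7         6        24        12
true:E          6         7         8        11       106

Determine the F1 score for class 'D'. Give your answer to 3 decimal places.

One-vs-rest for 'D': TP = diagonal; FP = other classes predicted 'D'; FN = 'D' predicted as other.
F1 score = 2·TP/(2·TP+FP+FN).
D: TP=24, FP=5+26+8+11=50, FN=8+7+6+12=33 → 48/131 = 0.3664

0.366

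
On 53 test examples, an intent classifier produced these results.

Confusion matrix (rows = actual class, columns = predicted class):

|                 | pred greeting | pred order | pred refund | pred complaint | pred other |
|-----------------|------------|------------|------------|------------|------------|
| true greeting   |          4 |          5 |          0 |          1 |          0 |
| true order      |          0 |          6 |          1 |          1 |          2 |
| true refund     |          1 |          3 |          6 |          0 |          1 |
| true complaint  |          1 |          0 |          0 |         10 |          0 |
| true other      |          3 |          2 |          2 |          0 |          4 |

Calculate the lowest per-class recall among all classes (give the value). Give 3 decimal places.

Per-class recall (TP/(TP+FN)):
  greeting: TP=4, FN=5+0+1+0=6 → 4/10 = 0.4000
  order: TP=6, FN=0+1+1+2=4 → 6/10 = 0.6000
  refund: TP=6, FN=1+3+0+1=5 → 6/11 = 0.5455
  complaint: TP=10, FN=1+0+0+0=1 → 10/11 = 0.9091
  other: TP=4, FN=3+2+2+0=7 → 4/11 = 0.3636
Lowest is class 'other' with recall = 0.364.

0.364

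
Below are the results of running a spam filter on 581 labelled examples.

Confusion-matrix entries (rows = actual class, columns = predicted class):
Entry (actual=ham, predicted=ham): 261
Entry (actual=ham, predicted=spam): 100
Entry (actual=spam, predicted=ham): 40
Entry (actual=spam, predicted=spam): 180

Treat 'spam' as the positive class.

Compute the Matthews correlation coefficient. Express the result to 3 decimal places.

MCC = (TP·TN − FP·FN) / √((TP+FP)(TP+FN)(TN+FP)(TN+FN))
Numerator = 180·261 − 100·40 = 42980
Denominator = √(280·220·361·301) = √6693517600 = 81813.9206
MCC = 42980 / 81813.9206 = 0.525

0.525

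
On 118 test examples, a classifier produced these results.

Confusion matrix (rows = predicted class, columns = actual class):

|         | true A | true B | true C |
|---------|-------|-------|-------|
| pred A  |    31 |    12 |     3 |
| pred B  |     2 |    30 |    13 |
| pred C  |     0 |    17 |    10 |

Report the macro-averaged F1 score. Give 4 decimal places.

0.5797

Per-class F1 score (2·TP/(2·TP+FP+FN)):
  A: TP=31, FP=12+3=15, FN=2+0=2 → 62/79 = 0.78481
  B: TP=30, FP=2+13=15, FN=12+17=29 → 60/104 = 0.57692
  C: TP=10, FP=0+17=17, FN=3+13=16 → 20/53 = 0.37736
Macro-F1 score = mean = (0.78481 + 0.57692 + 0.37736) / 3 = 0.5797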